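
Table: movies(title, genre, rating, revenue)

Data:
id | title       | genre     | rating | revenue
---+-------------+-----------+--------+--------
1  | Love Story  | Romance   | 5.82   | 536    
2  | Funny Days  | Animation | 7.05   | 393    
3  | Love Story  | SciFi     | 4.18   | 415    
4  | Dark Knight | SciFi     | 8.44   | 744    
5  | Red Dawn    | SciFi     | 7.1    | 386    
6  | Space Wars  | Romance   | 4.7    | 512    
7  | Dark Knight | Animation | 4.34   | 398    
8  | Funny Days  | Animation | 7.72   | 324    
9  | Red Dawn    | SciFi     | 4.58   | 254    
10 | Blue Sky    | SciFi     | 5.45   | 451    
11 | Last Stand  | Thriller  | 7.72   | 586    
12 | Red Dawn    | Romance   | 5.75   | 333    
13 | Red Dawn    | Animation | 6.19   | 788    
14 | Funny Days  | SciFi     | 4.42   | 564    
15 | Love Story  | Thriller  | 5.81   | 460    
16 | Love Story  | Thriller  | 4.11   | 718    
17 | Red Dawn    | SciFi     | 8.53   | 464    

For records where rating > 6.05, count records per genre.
SELECT genre, COUNT(*)
FROM movies
WHERE rating > 6.05
GROUP BY genre

Note: WHERE filters rows before grouping.

Result:
  Animation: 3
  SciFi: 3
  Thriller: 1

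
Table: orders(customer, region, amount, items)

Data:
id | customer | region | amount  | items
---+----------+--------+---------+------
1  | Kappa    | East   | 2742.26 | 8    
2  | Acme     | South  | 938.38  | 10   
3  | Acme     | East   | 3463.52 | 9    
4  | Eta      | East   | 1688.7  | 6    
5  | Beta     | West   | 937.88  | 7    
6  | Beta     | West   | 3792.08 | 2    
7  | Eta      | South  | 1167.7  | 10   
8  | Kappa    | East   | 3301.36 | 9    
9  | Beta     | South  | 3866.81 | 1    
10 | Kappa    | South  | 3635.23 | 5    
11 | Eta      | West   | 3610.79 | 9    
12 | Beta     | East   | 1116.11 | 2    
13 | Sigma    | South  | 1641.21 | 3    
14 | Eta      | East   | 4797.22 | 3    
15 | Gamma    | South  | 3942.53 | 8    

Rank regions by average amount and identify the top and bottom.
SELECT region, AVG(amount)
FROM orders
GROUP BY region
ORDER BY AVG(amount)

All groups:
  South: 2531.98
  West: 2780.25
  East: 2851.53

Highest: East (2851.53)
Lowest: South (2531.98)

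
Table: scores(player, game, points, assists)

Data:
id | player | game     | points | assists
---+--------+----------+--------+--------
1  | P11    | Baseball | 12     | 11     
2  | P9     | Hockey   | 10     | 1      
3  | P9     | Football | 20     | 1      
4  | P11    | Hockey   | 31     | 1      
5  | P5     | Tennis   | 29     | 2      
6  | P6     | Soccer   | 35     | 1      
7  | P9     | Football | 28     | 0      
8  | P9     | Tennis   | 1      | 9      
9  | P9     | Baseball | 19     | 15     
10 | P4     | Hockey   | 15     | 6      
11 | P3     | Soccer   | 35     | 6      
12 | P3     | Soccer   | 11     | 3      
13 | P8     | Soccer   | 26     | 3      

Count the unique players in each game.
SELECT game, COUNT(DISTINCT player)
FROM scores
GROUP BY game

Result:
  Baseball: 2 distinct
  Football: 1 distinct
  Hockey: 3 distinct
  Soccer: 3 distinct
  Tennis: 2 distinct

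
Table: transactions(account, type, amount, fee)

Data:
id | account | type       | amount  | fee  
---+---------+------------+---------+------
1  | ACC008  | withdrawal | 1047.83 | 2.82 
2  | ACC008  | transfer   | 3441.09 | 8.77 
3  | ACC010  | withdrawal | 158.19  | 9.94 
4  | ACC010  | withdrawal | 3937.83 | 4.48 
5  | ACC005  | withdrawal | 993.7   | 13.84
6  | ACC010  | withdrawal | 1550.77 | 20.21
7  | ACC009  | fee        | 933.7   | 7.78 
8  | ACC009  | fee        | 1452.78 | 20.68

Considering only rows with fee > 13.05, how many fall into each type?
SELECT type, COUNT(*)
FROM transactions
WHERE fee > 13.05
GROUP BY type

Note: WHERE filters rows before grouping.

Result:
  fee: 1
  withdrawal: 2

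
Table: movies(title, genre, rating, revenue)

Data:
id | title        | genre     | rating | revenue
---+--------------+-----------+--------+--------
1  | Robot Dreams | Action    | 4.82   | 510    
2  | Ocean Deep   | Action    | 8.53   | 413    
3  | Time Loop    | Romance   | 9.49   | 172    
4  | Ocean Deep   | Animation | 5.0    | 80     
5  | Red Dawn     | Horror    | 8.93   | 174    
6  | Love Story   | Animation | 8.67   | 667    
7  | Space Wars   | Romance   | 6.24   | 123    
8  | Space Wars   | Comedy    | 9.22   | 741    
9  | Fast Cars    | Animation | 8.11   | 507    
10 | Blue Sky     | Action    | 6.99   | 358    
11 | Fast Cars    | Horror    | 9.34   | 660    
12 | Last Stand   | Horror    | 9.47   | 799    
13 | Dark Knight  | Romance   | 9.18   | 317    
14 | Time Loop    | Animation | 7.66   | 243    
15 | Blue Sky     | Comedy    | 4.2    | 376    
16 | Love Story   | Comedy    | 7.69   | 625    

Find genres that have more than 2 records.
SELECT genre, COUNT(*) as cnt
FROM movies
GROUP BY genre
HAVING COUNT(*) > 2

Result:
  Action: 3
  Animation: 4
  Comedy: 3
  Horror: 3
  Romance: 3

Note: HAVING filters groups after aggregation, WHERE filters rows before.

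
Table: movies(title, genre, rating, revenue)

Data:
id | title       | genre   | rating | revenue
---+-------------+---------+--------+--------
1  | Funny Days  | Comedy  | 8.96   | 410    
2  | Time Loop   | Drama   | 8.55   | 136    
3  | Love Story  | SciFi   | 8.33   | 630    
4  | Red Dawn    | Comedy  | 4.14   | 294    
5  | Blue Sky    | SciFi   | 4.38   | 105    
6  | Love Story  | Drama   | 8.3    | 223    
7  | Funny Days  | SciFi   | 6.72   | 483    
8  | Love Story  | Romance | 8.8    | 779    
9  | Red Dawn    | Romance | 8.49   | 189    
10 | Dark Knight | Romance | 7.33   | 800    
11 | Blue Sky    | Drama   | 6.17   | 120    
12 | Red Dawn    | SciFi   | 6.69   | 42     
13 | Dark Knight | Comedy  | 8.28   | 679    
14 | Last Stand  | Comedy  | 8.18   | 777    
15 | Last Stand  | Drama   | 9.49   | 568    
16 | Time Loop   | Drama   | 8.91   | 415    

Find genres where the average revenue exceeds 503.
SELECT genre, AVG(revenue)
FROM movies
GROUP BY genre
HAVING AVG(revenue) > 503

Result:
  Comedy: avg=540.00
  Romance: avg=589.33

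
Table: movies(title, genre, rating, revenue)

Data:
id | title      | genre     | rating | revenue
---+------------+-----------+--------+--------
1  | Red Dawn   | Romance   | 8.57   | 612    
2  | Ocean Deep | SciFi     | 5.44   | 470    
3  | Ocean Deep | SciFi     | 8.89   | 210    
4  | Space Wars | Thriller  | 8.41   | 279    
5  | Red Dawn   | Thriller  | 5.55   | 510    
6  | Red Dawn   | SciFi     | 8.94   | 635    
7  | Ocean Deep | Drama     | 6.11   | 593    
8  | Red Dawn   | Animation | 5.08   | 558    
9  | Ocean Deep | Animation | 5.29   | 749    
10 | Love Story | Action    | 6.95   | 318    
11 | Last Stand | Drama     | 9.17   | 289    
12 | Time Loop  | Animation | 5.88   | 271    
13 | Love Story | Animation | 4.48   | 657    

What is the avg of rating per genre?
SELECT genre, AVG(rating) as result
FROM movies
GROUP BY genre

Result:
  Action: 6.95
  Animation: 5.18
  Drama: 7.64
  Romance: 8.57
  SciFi: 7.76
  Thriller: 6.98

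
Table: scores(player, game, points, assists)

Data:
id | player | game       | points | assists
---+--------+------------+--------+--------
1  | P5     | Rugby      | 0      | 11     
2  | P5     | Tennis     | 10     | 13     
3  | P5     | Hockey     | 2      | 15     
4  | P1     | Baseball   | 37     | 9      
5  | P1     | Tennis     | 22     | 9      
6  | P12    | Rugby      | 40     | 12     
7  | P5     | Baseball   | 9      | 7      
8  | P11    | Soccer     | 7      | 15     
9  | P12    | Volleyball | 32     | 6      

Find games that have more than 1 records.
SELECT game, COUNT(*) as cnt
FROM scores
GROUP BY game
HAVING COUNT(*) > 1

Result:
  Baseball: 2
  Rugby: 2
  Tennis: 2

Note: HAVING filters groups after aggregation, WHERE filters rows before.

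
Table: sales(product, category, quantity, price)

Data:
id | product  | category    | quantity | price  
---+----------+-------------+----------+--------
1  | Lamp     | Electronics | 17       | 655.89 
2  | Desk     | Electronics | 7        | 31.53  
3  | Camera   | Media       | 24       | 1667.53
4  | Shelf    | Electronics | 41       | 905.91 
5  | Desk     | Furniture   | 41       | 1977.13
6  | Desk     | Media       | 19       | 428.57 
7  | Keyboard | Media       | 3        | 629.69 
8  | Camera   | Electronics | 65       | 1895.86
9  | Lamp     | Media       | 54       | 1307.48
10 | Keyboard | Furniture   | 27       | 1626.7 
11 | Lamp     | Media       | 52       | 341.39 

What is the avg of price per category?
SELECT category, AVG(price) as result
FROM sales
GROUP BY category

Result:
  Electronics: 872.30
  Furniture: 1801.92
  Media: 874.93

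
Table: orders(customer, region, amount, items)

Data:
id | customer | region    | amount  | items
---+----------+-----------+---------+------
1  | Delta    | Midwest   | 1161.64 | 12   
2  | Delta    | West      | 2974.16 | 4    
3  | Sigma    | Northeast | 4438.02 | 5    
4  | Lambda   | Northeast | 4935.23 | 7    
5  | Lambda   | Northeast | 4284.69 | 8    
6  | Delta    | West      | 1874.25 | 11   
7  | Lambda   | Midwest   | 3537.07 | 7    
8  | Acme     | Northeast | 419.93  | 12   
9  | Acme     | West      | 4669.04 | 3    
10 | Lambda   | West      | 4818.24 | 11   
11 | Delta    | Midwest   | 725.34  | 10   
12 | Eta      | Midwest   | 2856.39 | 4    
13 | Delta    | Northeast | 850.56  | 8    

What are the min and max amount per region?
SELECT region, MIN(amount), MAX(amount)
FROM orders
GROUP BY region

Result:
  Midwest: min=725.34, max=3537.07
  Northeast: min=419.93, max=4935.23
  West: min=1874.25, max=4818.24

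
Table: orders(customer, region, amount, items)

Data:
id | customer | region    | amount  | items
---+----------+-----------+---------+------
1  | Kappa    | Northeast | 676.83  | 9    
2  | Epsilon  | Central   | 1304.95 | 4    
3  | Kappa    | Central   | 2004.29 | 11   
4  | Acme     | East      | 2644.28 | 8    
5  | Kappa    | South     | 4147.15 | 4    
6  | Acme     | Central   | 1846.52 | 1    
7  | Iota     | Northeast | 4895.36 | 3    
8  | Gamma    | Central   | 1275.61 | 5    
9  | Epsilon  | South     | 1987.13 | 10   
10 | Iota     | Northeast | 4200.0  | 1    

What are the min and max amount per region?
SELECT region, MIN(amount), MAX(amount)
FROM orders
GROUP BY region

Result:
  Central: min=1275.61, max=2004.29
  East: min=2644.28, max=2644.28
  Northeast: min=676.83, max=4895.36
  South: min=1987.13, max=4147.15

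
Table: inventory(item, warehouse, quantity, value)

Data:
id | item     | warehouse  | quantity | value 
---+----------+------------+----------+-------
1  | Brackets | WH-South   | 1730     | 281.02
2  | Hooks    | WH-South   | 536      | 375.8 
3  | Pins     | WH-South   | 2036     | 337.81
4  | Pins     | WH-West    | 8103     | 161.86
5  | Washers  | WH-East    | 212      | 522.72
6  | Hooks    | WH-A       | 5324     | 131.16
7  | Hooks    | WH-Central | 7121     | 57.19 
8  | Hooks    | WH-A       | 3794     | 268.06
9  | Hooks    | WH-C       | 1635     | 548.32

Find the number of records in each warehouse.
SELECT warehouse, COUNT(*) as count
FROM inventory
GROUP BY warehouse

Result:
  WH-A: 2
  WH-C: 1
  WH-Central: 1
  WH-East: 1
  WH-South: 3
  WH-West: 1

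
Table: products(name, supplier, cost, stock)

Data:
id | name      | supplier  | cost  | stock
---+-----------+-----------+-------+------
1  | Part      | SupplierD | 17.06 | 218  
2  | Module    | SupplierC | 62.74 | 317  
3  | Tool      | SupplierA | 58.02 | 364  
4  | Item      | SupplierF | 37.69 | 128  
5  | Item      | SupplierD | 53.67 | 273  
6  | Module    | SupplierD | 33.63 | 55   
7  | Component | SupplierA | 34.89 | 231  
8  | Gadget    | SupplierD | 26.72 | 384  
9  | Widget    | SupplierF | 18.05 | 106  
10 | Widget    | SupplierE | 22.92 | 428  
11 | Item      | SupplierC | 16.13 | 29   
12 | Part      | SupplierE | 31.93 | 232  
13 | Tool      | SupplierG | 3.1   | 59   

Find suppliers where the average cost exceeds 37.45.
SELECT supplier, AVG(cost)
FROM products
GROUP BY supplier
HAVING AVG(cost) > 37.45

Result:
  SupplierA: avg=46.46
  SupplierC: avg=39.44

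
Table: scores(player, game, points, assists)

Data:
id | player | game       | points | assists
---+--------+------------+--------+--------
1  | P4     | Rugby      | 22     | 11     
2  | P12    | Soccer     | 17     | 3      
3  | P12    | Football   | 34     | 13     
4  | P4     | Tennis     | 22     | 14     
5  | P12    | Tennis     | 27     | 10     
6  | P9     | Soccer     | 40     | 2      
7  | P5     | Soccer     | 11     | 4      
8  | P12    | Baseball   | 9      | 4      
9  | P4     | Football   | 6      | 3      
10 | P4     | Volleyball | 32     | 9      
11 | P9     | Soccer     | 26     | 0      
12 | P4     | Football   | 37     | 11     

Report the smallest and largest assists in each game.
SELECT game, MIN(assists), MAX(assists)
FROM scores
GROUP BY game

Result:
  Baseball: min=4, max=4
  Football: min=3, max=13
  Rugby: min=11, max=11
  Soccer: min=0, max=4
  Tennis: min=10, max=14
  Volleyball: min=9, max=9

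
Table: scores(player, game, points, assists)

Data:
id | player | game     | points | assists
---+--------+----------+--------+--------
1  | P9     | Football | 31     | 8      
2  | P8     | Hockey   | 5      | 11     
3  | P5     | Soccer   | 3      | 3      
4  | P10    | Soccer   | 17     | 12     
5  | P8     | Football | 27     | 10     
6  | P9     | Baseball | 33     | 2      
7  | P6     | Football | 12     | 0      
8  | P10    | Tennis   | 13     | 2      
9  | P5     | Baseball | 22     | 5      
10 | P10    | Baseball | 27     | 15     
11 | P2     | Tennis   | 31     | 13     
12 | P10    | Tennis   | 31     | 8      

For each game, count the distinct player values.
SELECT game, COUNT(DISTINCT player)
FROM scores
GROUP BY game

Result:
  Baseball: 3 distinct
  Football: 3 distinct
  Hockey: 1 distinct
  Soccer: 2 distinct
  Tennis: 2 distinct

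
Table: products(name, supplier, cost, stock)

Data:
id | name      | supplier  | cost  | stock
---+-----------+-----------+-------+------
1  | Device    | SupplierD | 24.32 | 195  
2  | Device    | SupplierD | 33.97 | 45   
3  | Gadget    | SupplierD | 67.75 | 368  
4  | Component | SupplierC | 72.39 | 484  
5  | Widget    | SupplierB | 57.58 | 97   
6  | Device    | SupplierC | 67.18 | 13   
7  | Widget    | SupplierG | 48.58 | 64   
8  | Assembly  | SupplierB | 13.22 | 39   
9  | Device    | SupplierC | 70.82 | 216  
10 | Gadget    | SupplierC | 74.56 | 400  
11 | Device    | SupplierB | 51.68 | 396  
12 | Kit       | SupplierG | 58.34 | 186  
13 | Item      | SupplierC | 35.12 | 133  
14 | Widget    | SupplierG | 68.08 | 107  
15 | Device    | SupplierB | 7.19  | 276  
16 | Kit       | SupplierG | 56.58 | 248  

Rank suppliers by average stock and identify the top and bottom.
SELECT supplier, AVG(stock)
FROM products
GROUP BY supplier
ORDER BY AVG(stock)

All groups:
  SupplierG: 151.25
  SupplierB: 202.00
  SupplierD: 202.67
  SupplierC: 249.20

Highest: SupplierC (249.20)
Lowest: SupplierG (151.25)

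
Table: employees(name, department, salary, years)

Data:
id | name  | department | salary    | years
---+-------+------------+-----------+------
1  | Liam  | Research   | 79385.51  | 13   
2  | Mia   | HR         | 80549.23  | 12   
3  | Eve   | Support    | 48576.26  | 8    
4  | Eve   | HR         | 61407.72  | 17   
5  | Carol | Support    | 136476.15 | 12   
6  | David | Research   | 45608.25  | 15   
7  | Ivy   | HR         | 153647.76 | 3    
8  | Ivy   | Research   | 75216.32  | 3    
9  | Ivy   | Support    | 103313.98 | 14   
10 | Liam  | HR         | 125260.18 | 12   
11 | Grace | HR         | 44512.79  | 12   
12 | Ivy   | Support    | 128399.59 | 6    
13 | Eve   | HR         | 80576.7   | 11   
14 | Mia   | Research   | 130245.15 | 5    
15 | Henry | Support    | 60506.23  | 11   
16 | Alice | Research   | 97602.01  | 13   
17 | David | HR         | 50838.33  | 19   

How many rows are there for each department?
SELECT department, COUNT(*) as count
FROM employees
GROUP BY department

Result:
  HR: 7
  Research: 5
  Support: 5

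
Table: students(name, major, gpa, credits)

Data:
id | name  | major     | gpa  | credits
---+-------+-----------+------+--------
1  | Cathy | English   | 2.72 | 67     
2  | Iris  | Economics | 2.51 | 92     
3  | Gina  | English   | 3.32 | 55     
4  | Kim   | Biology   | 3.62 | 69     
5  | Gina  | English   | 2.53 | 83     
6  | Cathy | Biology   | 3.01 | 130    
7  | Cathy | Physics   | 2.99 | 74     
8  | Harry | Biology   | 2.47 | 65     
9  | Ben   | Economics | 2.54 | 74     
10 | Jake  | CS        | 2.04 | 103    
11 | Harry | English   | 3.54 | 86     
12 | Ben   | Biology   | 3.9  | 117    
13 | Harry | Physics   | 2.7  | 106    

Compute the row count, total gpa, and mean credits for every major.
SELECT major,
       COUNT(*) as cnt,
       SUM(gpa) as total_gpa,
       AVG(credits) as avg_credits
FROM students
GROUP BY major

Result:
  Biology: 4 records, 13.00 total gpa, 95.25 avg credits
  CS: 1 records, 2.04 total gpa, 103.00 avg credits
  Economics: 2 records, 5.05 total gpa, 83.00 avg credits
  English: 4 records, 12.11 total gpa, 72.75 avg credits
  Physics: 2 records, 5.69 total gpa, 90.00 avg credits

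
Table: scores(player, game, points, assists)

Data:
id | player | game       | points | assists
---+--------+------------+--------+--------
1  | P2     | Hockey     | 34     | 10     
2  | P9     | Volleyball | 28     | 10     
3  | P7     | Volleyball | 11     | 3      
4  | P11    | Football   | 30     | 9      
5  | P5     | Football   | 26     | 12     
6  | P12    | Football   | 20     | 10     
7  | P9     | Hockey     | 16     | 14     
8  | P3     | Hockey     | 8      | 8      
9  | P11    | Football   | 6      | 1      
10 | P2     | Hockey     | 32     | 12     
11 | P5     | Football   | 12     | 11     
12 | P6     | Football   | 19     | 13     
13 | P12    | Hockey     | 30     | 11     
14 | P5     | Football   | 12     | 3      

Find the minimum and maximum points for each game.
SELECT game, MIN(points), MAX(points)
FROM scores
GROUP BY game

Result:
  Football: min=6, max=30
  Hockey: min=8, max=34
  Volleyball: min=11, max=28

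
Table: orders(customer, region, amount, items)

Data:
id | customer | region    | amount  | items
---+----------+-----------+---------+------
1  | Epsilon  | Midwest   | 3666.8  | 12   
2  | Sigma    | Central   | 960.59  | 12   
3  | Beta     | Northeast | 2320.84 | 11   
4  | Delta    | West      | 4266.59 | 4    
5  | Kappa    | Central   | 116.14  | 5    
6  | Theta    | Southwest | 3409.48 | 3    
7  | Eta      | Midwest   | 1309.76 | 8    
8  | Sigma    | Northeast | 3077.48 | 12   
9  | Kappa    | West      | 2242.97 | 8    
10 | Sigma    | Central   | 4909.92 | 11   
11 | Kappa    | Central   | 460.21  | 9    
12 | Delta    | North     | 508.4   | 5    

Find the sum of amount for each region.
SELECT region, SUM(amount) as result
FROM orders
GROUP BY region

Result:
  Central: 6446.86
  Midwest: 4976.56
  North: 508.40
  Northeast: 5398.32
  Southwest: 3409.48
  West: 6509.56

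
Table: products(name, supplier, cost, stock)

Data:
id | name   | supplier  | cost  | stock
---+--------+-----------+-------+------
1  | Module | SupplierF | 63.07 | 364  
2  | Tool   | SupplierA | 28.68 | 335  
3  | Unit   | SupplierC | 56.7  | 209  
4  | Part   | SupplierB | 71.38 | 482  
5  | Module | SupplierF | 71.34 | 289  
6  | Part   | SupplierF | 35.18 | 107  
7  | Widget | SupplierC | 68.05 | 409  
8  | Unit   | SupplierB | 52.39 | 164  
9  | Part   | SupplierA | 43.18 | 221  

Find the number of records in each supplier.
SELECT supplier, COUNT(*) as count
FROM products
GROUP BY supplier

Result:
  SupplierA: 2
  SupplierB: 2
  SupplierC: 2
  SupplierF: 3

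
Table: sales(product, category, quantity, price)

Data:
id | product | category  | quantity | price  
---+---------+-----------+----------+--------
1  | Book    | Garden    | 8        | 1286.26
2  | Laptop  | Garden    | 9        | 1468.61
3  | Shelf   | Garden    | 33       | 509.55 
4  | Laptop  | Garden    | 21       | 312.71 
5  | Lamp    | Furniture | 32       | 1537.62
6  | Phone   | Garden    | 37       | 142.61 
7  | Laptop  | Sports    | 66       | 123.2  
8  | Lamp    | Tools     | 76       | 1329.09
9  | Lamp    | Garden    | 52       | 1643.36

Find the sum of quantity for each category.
SELECT category, SUM(quantity) as result
FROM sales
GROUP BY category

Result:
  Furniture: 32
  Garden: 160
  Sports: 66
  Tools: 76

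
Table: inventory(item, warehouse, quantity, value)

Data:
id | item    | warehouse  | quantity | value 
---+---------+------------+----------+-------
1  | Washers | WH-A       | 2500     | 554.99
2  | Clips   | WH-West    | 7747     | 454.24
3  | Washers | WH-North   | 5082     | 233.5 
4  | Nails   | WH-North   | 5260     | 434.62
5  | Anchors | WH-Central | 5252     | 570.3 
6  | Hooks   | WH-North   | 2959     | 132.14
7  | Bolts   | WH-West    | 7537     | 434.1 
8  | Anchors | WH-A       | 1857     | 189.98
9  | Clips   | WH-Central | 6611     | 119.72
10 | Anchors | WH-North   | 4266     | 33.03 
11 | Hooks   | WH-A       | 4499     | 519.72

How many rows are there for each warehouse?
SELECT warehouse, COUNT(*) as count
FROM inventory
GROUP BY warehouse

Result:
  WH-A: 3
  WH-Central: 2
  WH-North: 4
  WH-West: 2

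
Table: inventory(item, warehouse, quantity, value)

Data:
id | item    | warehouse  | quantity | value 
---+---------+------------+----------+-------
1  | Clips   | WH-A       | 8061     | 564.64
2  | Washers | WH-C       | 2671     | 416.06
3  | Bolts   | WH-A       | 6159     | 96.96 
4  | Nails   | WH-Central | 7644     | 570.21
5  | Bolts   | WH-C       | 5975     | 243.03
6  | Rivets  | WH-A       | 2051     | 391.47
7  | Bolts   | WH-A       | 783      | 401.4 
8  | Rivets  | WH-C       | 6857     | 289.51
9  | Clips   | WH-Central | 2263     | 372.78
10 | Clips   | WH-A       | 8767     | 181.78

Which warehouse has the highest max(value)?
SELECT warehouse, MAX(value) as val
FROM inventory
GROUP BY warehouse
ORDER BY val DESC
LIMIT 1

Result: WH-Central with max(value) = 570.21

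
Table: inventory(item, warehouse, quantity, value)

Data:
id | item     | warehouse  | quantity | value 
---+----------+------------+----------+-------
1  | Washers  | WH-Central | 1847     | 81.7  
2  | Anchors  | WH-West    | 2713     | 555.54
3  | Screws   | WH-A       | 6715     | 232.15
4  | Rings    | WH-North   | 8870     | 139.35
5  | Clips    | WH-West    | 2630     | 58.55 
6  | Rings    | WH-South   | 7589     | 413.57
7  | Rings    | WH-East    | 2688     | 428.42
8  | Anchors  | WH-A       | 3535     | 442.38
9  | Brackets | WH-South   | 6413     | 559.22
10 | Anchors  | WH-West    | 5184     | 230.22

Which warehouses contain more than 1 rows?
SELECT warehouse, COUNT(*) as cnt
FROM inventory
GROUP BY warehouse
HAVING COUNT(*) > 1

Result:
  WH-A: 2
  WH-South: 2
  WH-West: 3

Note: HAVING filters groups after aggregation, WHERE filters rows before.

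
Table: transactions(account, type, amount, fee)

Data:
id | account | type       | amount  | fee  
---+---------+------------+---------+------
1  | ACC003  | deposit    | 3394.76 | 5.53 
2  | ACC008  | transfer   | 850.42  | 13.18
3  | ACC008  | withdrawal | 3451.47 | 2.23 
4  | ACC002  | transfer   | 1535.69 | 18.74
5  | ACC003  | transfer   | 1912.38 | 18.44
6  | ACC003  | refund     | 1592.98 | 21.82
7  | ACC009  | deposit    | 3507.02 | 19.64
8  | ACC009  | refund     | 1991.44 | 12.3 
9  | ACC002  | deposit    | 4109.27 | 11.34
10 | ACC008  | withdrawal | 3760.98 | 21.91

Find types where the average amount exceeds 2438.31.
SELECT type, AVG(amount)
FROM transactions
GROUP BY type
HAVING AVG(amount) > 2438.31

Result:
  deposit: avg=3670.35
  withdrawal: avg=3606.23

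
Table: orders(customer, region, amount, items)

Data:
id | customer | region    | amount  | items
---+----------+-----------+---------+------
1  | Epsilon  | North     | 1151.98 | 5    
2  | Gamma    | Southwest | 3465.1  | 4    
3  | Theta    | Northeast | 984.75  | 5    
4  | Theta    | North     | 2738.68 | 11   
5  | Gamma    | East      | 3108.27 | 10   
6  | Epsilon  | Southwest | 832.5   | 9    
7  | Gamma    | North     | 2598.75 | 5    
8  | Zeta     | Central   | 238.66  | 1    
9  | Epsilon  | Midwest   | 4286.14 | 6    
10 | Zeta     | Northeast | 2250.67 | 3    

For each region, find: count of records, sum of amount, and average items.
SELECT region,
       COUNT(*) as cnt,
       SUM(amount) as total_amount,
       AVG(items) as avg_items
FROM orders
GROUP BY region

Result:
  Central: 1 records, 238.66 total amount, 1.00 avg items
  East: 1 records, 3108.27 total amount, 10.00 avg items
  Midwest: 1 records, 4286.14 total amount, 6.00 avg items
  North: 3 records, 6489.41 total amount, 7.00 avg items
  Northeast: 2 records, 3235.42 total amount, 4.00 avg items
  Southwest: 2 records, 4297.60 total amount, 6.50 avg items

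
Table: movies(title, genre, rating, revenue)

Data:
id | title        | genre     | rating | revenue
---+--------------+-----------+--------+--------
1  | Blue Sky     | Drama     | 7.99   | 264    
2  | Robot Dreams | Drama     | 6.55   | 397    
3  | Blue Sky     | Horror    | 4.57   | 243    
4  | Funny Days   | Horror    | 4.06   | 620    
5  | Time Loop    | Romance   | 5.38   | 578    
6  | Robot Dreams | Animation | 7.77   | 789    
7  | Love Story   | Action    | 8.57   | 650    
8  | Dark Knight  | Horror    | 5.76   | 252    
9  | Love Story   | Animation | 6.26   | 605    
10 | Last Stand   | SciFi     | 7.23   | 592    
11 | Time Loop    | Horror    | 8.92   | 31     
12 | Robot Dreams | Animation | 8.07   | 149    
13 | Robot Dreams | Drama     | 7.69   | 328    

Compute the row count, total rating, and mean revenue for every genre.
SELECT genre,
       COUNT(*) as cnt,
       SUM(rating) as total_rating,
       AVG(revenue) as avg_revenue
FROM movies
GROUP BY genre

Result:
  Action: 1 records, 8.57 total rating, 650.00 avg revenue
  Animation: 3 records, 22.10 total rating, 514.33 avg revenue
  Drama: 3 records, 22.23 total rating, 329.67 avg revenue
  Horror: 4 records, 23.31 total rating, 286.50 avg revenue
  Romance: 1 records, 5.38 total rating, 578.00 avg revenue
  SciFi: 1 records, 7.23 total rating, 592.00 avg revenue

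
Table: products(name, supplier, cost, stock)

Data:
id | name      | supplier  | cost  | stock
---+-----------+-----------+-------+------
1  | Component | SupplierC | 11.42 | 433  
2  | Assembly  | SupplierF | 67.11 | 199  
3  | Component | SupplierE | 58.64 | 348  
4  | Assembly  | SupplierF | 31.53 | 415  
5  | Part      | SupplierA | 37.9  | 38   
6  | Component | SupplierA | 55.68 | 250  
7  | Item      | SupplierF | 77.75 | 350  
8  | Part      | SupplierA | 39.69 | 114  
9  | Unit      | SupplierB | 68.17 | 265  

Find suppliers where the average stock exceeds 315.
SELECT supplier, AVG(stock)
FROM products
GROUP BY supplier
HAVING AVG(stock) > 315

Result:
  SupplierC: avg=433.00
  SupplierE: avg=348.00
  SupplierF: avg=321.33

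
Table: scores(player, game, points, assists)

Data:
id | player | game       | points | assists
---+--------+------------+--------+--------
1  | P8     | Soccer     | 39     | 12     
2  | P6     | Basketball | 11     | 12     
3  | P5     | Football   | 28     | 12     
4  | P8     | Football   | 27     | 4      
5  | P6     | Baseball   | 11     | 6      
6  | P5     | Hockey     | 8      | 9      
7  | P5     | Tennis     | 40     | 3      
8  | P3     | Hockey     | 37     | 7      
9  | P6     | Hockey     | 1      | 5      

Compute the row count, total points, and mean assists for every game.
SELECT game,
       COUNT(*) as cnt,
       SUM(points) as total_points,
       AVG(assists) as avg_assists
FROM scores
GROUP BY game

Result:
  Baseball: 1 records, 11 total points, 6.00 avg assists
  Basketball: 1 records, 11 total points, 12.00 avg assists
  Football: 2 records, 55 total points, 8.00 avg assists
  Hockey: 3 records, 46 total points, 7.00 avg assists
  Soccer: 1 records, 39 total points, 12.00 avg assists
  Tennis: 1 records, 40 total points, 3.00 avg assists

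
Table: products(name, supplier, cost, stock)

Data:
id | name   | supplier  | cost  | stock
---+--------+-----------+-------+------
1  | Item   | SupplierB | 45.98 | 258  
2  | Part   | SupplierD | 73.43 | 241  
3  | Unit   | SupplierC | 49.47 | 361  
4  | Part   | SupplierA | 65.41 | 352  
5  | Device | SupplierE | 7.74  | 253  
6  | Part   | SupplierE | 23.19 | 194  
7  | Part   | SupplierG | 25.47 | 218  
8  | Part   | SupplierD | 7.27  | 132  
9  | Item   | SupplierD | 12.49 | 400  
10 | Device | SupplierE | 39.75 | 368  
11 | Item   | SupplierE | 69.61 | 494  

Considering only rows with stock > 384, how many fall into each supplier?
SELECT supplier, COUNT(*)
FROM products
WHERE stock > 384
GROUP BY supplier

Note: WHERE filters rows before grouping.

Result:
  SupplierD: 1
  SupplierE: 1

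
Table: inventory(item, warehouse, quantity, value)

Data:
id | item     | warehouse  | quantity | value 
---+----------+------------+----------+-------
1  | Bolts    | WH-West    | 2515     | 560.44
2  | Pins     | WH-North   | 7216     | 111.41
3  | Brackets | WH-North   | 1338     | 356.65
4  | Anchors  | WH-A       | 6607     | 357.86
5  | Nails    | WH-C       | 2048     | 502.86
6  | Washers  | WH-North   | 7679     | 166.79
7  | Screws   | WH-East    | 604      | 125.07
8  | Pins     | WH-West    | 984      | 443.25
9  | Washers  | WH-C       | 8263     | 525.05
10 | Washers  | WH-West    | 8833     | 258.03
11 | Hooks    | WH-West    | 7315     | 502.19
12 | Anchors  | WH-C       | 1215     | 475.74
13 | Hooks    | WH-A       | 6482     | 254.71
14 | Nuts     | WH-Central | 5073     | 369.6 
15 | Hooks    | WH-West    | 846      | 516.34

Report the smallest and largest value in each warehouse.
SELECT warehouse, MIN(value), MAX(value)
FROM inventory
GROUP BY warehouse

Result:
  WH-A: min=254.71, max=357.86
  WH-C: min=475.74, max=525.05
  WH-Central: min=369.60, max=369.60
  WH-East: min=125.07, max=125.07
  WH-North: min=111.41, max=356.65
  WH-West: min=258.03, max=560.44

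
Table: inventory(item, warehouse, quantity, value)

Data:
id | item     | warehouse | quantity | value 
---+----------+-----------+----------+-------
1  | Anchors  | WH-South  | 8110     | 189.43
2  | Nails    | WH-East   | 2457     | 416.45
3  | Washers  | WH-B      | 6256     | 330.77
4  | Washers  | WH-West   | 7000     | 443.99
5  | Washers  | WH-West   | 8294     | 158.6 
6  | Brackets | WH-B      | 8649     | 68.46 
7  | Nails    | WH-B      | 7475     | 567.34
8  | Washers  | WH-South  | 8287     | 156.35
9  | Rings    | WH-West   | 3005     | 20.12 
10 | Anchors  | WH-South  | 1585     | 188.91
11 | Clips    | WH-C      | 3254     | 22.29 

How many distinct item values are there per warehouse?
SELECT warehouse, COUNT(DISTINCT item)
FROM inventory
GROUP BY warehouse

Result:
  WH-B: 3 distinct
  WH-C: 1 distinct
  WH-East: 1 distinct
  WH-South: 2 distinct
  WH-West: 2 distinct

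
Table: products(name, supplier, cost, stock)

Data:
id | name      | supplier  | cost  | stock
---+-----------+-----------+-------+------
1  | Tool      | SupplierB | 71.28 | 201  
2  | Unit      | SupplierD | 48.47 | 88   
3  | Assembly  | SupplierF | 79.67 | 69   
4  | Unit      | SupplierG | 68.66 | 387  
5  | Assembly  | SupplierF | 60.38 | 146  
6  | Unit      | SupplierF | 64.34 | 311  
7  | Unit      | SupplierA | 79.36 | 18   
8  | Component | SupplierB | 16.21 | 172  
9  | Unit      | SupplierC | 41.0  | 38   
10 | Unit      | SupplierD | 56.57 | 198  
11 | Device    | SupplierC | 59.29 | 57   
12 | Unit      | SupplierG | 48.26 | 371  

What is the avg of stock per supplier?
SELECT supplier, AVG(stock) as result
FROM products
GROUP BY supplier

Result:
  SupplierA: 18.00
  SupplierB: 186.50
  SupplierC: 47.50
  SupplierD: 143.00
  SupplierF: 175.33
  SupplierG: 379.00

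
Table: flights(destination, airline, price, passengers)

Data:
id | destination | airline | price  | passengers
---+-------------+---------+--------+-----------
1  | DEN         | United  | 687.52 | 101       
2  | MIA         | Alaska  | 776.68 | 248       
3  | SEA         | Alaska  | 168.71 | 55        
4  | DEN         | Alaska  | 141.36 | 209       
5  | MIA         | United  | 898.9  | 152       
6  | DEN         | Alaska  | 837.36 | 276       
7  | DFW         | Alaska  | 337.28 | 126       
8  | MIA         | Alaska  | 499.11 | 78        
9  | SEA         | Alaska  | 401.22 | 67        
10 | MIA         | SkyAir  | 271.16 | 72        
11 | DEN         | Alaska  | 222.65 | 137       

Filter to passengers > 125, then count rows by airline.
SELECT airline, COUNT(*)
FROM flights
WHERE passengers > 125
GROUP BY airline

Note: WHERE filters rows before grouping.

Result:
  Alaska: 5
  United: 1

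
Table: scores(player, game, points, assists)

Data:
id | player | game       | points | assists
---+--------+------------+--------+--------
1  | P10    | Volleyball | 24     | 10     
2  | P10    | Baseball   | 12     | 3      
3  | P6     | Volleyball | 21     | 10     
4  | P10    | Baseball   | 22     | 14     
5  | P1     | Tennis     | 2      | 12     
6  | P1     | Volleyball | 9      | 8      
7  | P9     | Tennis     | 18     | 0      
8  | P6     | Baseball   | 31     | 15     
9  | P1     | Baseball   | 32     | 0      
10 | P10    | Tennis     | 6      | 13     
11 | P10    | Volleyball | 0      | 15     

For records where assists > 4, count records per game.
SELECT game, COUNT(*)
FROM scores
WHERE assists > 4
GROUP BY game

Note: WHERE filters rows before grouping.

Result:
  Baseball: 2
  Tennis: 2
  Volleyball: 4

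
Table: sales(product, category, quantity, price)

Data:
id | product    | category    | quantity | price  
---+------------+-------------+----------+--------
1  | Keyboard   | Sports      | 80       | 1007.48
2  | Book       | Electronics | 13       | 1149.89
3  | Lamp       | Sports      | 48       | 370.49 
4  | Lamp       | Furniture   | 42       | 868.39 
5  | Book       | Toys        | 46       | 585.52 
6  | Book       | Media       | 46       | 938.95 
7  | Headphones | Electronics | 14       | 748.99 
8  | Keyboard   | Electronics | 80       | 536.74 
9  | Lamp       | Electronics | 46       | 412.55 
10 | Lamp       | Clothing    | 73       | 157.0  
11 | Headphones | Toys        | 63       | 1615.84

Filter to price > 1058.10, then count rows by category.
SELECT category, COUNT(*)
FROM sales
WHERE price > 1058.10
GROUP BY category

Note: WHERE filters rows before grouping.

Result:
  Electronics: 1
  Toys: 1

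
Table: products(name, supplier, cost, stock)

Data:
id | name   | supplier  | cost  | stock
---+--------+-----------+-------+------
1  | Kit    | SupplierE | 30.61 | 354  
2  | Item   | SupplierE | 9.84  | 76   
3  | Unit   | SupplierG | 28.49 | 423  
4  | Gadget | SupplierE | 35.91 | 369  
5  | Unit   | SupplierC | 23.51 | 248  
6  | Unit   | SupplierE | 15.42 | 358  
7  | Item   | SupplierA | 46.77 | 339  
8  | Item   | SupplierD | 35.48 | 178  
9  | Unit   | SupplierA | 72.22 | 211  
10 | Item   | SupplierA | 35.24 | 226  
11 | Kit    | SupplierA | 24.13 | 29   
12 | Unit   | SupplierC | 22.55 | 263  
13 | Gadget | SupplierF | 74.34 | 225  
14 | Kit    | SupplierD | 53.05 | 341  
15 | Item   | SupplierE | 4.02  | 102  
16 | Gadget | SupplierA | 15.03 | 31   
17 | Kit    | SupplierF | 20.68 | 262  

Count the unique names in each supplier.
SELECT supplier, COUNT(DISTINCT name)
FROM products
GROUP BY supplier

Result:
  SupplierA: 4 distinct
  SupplierC: 1 distinct
  SupplierD: 2 distinct
  SupplierE: 4 distinct
  SupplierF: 2 distinct
  SupplierG: 1 distinct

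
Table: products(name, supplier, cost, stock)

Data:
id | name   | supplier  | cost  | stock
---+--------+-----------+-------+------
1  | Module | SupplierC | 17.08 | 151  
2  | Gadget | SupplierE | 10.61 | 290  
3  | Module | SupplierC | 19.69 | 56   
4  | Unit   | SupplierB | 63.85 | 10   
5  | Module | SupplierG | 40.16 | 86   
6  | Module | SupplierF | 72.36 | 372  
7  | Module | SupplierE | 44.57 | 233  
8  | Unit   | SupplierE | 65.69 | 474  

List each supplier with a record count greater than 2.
SELECT supplier, COUNT(*) as cnt
FROM products
GROUP BY supplier
HAVING COUNT(*) > 2

Result:
  SupplierE: 3

Note: HAVING filters groups after aggregation, WHERE filters rows before.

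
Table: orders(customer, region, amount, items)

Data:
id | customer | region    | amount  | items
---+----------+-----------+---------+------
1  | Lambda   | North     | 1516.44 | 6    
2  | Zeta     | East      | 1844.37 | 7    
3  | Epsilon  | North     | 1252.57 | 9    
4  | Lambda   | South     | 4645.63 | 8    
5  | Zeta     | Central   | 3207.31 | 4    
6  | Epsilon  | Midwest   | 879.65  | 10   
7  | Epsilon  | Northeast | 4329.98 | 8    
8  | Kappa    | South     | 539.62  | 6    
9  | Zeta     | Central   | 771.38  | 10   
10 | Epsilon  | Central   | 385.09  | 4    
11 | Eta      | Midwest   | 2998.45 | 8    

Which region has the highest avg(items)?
SELECT region, AVG(items) as val
FROM orders
GROUP BY region
ORDER BY val DESC
LIMIT 1

Result: Midwest with avg(items) = 9.00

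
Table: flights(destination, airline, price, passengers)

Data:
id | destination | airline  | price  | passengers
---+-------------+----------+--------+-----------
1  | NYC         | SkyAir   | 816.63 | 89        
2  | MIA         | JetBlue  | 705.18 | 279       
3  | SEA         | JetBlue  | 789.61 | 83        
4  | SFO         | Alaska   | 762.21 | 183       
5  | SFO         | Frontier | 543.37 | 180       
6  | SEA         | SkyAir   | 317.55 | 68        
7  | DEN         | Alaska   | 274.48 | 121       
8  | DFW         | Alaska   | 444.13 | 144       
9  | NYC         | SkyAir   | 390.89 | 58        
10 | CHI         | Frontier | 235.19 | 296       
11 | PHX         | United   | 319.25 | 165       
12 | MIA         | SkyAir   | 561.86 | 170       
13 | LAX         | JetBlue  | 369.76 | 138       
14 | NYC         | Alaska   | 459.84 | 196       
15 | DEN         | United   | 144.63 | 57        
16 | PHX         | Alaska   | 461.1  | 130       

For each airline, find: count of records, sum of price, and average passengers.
SELECT airline,
       COUNT(*) as cnt,
       SUM(price) as total_price,
       AVG(passengers) as avg_passengers
FROM flights
GROUP BY airline

Result:
  Alaska: 5 records, 2401.76 total price, 154.80 avg passengers
  Frontier: 2 records, 778.56 total price, 238.00 avg passengers
  JetBlue: 3 records, 1864.55 total price, 166.67 avg passengers
  SkyAir: 4 records, 2086.93 total price, 96.25 avg passengers
  United: 2 records, 463.88 total price, 111.00 avg passengers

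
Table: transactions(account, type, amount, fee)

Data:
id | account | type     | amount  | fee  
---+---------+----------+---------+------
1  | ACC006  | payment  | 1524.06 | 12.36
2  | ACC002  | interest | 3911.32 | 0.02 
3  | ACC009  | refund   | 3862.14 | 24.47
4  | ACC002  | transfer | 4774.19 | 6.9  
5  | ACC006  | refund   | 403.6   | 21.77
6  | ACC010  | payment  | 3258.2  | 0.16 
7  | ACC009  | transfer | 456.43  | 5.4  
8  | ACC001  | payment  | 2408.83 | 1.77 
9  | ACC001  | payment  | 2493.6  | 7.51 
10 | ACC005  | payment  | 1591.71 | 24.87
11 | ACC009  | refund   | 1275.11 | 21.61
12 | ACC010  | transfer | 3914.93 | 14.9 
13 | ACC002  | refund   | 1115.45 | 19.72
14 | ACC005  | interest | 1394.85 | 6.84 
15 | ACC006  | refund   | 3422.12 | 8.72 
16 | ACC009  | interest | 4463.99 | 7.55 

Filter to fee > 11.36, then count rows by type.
SELECT type, COUNT(*)
FROM transactions
WHERE fee > 11.36
GROUP BY type

Note: WHERE filters rows before grouping.

Result:
  payment: 2
  refund: 4
  transfer: 1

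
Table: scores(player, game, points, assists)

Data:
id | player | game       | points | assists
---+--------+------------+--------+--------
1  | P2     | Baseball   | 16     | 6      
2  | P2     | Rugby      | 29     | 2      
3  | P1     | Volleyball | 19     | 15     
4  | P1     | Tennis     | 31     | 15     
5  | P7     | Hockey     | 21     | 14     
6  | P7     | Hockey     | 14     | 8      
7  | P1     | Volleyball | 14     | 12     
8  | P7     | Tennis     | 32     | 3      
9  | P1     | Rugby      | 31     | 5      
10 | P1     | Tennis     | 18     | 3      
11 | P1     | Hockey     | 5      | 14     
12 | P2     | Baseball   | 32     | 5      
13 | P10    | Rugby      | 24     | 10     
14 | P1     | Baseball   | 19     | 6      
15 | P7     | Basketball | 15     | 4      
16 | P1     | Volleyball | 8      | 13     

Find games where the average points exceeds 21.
SELECT game, AVG(points)
FROM scores
GROUP BY game
HAVING AVG(points) > 21

Result:
  Baseball: avg=22.33
  Rugby: avg=28.00
  Tennis: avg=27.00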